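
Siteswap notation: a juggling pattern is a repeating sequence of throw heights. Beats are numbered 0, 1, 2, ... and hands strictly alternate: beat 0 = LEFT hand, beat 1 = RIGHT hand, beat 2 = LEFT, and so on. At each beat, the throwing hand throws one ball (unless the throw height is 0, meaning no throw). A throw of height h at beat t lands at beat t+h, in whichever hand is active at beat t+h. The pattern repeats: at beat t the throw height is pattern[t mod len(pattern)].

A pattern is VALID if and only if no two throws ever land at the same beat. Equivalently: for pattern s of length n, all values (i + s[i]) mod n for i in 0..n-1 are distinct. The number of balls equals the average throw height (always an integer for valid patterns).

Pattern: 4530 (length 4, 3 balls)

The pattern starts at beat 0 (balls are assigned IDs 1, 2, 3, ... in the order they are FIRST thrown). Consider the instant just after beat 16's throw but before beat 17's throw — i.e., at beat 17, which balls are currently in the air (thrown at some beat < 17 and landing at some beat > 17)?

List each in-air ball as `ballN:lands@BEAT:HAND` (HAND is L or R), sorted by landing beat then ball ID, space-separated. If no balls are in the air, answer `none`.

Answer: ball3:lands@18:L ball1:lands@20:L

Derivation:
Beat 0 (L): throw ball1 h=4 -> lands@4:L; in-air after throw: [b1@4:L]
Beat 1 (R): throw ball2 h=5 -> lands@6:L; in-air after throw: [b1@4:L b2@6:L]
Beat 2 (L): throw ball3 h=3 -> lands@5:R; in-air after throw: [b1@4:L b3@5:R b2@6:L]
Beat 4 (L): throw ball1 h=4 -> lands@8:L; in-air after throw: [b3@5:R b2@6:L b1@8:L]
Beat 5 (R): throw ball3 h=5 -> lands@10:L; in-air after throw: [b2@6:L b1@8:L b3@10:L]
Beat 6 (L): throw ball2 h=3 -> lands@9:R; in-air after throw: [b1@8:L b2@9:R b3@10:L]
Beat 8 (L): throw ball1 h=4 -> lands@12:L; in-air after throw: [b2@9:R b3@10:L b1@12:L]
Beat 9 (R): throw ball2 h=5 -> lands@14:L; in-air after throw: [b3@10:L b1@12:L b2@14:L]
Beat 10 (L): throw ball3 h=3 -> lands@13:R; in-air after throw: [b1@12:L b3@13:R b2@14:L]
Beat 12 (L): throw ball1 h=4 -> lands@16:L; in-air after throw: [b3@13:R b2@14:L b1@16:L]
Beat 13 (R): throw ball3 h=5 -> lands@18:L; in-air after throw: [b2@14:L b1@16:L b3@18:L]
Beat 14 (L): throw ball2 h=3 -> lands@17:R; in-air after throw: [b1@16:L b2@17:R b3@18:L]
Beat 16 (L): throw ball1 h=4 -> lands@20:L; in-air after throw: [b2@17:R b3@18:L b1@20:L]
Beat 17 (R): throw ball2 h=5 -> lands@22:L; in-air after throw: [b3@18:L b1@20:L b2@22:L]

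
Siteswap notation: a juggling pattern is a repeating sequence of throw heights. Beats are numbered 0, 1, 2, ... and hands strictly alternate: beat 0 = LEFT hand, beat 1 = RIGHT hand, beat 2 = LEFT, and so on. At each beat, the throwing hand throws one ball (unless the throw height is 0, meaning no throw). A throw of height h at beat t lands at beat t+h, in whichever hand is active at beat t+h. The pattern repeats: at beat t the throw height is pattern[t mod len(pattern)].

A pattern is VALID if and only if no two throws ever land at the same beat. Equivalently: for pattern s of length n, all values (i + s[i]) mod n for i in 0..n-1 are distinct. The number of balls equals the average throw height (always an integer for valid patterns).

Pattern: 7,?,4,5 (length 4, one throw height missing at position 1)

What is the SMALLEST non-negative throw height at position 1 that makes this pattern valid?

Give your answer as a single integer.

i=0: (0 + 7) mod 4 = 3
i=1: s[i]=? (unknown)
i=2: (2 + 4) mod 4 = 2
i=3: (3 + 5) mod 4 = 0
Known residues: [0, 2, 3]; need a permutation of 0..3, so missing residue r = 1
Need (1 + s) mod 4 = 1; smallest s = (1 - 1) mod 4 = 0

Answer: 0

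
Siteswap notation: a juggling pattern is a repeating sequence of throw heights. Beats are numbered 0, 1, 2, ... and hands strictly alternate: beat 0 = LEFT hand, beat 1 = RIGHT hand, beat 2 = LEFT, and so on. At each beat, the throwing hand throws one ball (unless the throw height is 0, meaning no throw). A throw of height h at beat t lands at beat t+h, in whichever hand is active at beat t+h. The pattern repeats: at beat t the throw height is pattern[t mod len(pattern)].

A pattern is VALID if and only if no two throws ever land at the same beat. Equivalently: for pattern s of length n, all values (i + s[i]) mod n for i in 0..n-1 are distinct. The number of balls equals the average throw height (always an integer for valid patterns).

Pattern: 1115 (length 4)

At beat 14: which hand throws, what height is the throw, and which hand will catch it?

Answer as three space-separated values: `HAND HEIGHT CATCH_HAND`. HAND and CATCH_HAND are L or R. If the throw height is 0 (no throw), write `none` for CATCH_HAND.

Beat 14: 14 mod 2 = 0, so hand = L
Throw height = pattern[14 mod 4] = pattern[2] = 1
Lands at beat 14+1=15, 15 mod 2 = 1, so catch hand = R

Answer: L 1 R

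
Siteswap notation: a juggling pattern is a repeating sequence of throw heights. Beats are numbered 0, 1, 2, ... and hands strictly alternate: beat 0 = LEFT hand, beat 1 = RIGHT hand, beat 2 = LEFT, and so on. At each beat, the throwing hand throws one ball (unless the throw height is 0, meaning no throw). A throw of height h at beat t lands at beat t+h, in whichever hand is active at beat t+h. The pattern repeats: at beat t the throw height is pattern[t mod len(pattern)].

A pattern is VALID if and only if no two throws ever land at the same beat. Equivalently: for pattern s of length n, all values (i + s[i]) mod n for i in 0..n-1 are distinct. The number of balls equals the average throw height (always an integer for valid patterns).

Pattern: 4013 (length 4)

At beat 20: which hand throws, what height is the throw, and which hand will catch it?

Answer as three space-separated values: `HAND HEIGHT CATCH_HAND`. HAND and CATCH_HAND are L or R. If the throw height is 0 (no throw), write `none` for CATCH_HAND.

Answer: L 4 L

Derivation:
Beat 20: 20 mod 2 = 0, so hand = L
Throw height = pattern[20 mod 4] = pattern[0] = 4
Lands at beat 20+4=24, 24 mod 2 = 0, so catch hand = L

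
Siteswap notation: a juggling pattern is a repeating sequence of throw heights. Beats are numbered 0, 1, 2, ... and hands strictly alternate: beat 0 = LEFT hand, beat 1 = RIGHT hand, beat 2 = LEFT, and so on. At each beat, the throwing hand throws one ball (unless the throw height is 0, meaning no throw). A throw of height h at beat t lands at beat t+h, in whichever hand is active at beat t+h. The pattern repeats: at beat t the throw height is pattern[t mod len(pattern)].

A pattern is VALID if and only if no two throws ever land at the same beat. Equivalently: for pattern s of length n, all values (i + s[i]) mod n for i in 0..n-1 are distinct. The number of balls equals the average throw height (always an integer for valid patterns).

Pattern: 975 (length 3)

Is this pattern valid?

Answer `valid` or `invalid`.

Answer: valid

Derivation:
i=0: (i + s[i]) mod n = (0 + 9) mod 3 = 0
i=1: (i + s[i]) mod n = (1 + 7) mod 3 = 2
i=2: (i + s[i]) mod n = (2 + 5) mod 3 = 1
Residues: [0, 2, 1], distinct: True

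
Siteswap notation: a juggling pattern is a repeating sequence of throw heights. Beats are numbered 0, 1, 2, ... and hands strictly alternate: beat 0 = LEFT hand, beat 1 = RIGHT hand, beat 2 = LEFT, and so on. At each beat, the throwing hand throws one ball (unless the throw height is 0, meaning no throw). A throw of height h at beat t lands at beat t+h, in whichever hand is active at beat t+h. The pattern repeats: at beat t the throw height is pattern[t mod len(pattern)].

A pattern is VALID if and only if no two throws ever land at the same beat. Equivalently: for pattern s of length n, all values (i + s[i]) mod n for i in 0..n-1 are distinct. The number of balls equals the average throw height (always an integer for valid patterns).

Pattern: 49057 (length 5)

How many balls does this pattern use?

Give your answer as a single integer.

Pattern = [4, 9, 0, 5, 7], length n = 5
  position 0: throw height = 4, running sum = 4
  position 1: throw height = 9, running sum = 13
  position 2: throw height = 0, running sum = 13
  position 3: throw height = 5, running sum = 18
  position 4: throw height = 7, running sum = 25
Total sum = 25; balls = sum / n = 25 / 5 = 5

Answer: 5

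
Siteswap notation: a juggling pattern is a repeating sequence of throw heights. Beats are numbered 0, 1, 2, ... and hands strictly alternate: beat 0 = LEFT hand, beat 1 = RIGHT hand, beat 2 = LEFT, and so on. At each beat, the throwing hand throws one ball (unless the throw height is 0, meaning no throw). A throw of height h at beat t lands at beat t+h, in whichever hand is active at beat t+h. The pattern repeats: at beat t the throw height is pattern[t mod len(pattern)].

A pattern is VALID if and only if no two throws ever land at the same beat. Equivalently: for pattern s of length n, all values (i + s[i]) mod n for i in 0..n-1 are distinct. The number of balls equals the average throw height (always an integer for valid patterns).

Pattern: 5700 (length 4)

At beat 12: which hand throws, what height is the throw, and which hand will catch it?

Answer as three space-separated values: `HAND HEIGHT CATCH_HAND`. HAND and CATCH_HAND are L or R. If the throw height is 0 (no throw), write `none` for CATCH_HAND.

Beat 12: 12 mod 2 = 0, so hand = L
Throw height = pattern[12 mod 4] = pattern[0] = 5
Lands at beat 12+5=17, 17 mod 2 = 1, so catch hand = R

Answer: L 5 R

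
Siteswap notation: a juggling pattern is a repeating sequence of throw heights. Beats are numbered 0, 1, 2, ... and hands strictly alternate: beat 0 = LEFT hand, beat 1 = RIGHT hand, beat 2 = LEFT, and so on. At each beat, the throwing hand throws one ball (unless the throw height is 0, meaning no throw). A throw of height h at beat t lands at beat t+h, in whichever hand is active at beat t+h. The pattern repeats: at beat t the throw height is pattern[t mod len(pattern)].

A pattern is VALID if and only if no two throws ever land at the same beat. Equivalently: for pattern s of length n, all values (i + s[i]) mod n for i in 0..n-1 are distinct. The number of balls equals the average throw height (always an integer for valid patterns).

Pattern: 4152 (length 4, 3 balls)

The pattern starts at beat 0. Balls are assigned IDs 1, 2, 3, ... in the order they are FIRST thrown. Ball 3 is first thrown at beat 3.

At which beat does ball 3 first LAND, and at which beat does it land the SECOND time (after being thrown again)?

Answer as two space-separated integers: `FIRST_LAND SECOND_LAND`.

Answer: 5 6

Derivation:
Beat 0 (L): throw ball1 h=4 -> lands@4:L; in-air after throw: [b1@4:L]
Beat 1 (R): throw ball2 h=1 -> lands@2:L; in-air after throw: [b2@2:L b1@4:L]
Beat 2 (L): throw ball2 h=5 -> lands@7:R; in-air after throw: [b1@4:L b2@7:R]
Beat 3 (R): throw ball3 h=2 -> lands@5:R; in-air after throw: [b1@4:L b3@5:R b2@7:R]
Beat 4 (L): throw ball1 h=4 -> lands@8:L; in-air after throw: [b3@5:R b2@7:R b1@8:L]
Beat 5 (R): throw ball3 h=1 -> lands@6:L; in-air after throw: [b3@6:L b2@7:R b1@8:L]
Beat 6 (L): throw ball3 h=5 -> lands@11:R; in-air after throw: [b2@7:R b1@8:L b3@11:R]
Ball 3: thrown@3 h=2 -> first land @5; rethrown@5 h=1 -> second land @6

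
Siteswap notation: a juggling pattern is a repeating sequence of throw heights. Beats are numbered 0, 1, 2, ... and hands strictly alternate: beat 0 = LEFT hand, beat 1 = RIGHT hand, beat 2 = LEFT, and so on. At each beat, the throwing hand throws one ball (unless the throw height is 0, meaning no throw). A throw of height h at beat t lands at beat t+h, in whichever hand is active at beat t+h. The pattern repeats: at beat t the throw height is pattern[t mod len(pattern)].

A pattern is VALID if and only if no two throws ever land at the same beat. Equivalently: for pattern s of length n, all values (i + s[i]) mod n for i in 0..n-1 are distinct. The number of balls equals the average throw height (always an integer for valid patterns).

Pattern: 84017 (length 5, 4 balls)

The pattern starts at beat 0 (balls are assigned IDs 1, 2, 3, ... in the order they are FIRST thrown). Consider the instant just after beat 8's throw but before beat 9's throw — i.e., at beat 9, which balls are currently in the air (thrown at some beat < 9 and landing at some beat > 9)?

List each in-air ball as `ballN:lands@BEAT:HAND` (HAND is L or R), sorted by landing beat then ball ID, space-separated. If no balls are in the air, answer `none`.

Beat 0 (L): throw ball1 h=8 -> lands@8:L; in-air after throw: [b1@8:L]
Beat 1 (R): throw ball2 h=4 -> lands@5:R; in-air after throw: [b2@5:R b1@8:L]
Beat 3 (R): throw ball3 h=1 -> lands@4:L; in-air after throw: [b3@4:L b2@5:R b1@8:L]
Beat 4 (L): throw ball3 h=7 -> lands@11:R; in-air after throw: [b2@5:R b1@8:L b3@11:R]
Beat 5 (R): throw ball2 h=8 -> lands@13:R; in-air after throw: [b1@8:L b3@11:R b2@13:R]
Beat 6 (L): throw ball4 h=4 -> lands@10:L; in-air after throw: [b1@8:L b4@10:L b3@11:R b2@13:R]
Beat 8 (L): throw ball1 h=1 -> lands@9:R; in-air after throw: [b1@9:R b4@10:L b3@11:R b2@13:R]
Beat 9 (R): throw ball1 h=7 -> lands@16:L; in-air after throw: [b4@10:L b3@11:R b2@13:R b1@16:L]

Answer: ball4:lands@10:L ball3:lands@11:R ball2:lands@13:R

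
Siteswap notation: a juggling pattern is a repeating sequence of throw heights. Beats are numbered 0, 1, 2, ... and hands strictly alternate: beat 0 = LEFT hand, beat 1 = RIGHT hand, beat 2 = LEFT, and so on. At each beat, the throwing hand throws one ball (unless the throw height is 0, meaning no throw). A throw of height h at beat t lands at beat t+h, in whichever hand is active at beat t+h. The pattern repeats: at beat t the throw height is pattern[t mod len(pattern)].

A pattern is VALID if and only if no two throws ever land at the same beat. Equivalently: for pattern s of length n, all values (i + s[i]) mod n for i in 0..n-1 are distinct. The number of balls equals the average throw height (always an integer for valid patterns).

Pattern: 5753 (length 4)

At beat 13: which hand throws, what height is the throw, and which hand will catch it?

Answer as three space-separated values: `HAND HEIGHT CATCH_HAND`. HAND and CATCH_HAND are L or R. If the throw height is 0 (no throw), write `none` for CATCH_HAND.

Beat 13: 13 mod 2 = 1, so hand = R
Throw height = pattern[13 mod 4] = pattern[1] = 7
Lands at beat 13+7=20, 20 mod 2 = 0, so catch hand = L

Answer: R 7 L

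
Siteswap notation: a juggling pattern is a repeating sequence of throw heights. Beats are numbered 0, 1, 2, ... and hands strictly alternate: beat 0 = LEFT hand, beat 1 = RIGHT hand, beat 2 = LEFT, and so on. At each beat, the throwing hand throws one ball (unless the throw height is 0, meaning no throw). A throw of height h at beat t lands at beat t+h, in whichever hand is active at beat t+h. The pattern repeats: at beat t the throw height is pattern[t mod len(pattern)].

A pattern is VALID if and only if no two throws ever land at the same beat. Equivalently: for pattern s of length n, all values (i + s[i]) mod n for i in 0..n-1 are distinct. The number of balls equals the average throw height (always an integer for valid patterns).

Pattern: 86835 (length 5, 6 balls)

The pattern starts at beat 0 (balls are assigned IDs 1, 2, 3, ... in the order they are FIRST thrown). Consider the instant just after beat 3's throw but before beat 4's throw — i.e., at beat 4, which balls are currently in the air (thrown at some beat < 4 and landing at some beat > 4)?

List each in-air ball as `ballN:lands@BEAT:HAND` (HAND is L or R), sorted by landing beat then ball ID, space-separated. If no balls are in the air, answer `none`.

Beat 0 (L): throw ball1 h=8 -> lands@8:L; in-air after throw: [b1@8:L]
Beat 1 (R): throw ball2 h=6 -> lands@7:R; in-air after throw: [b2@7:R b1@8:L]
Beat 2 (L): throw ball3 h=8 -> lands@10:L; in-air after throw: [b2@7:R b1@8:L b3@10:L]
Beat 3 (R): throw ball4 h=3 -> lands@6:L; in-air after throw: [b4@6:L b2@7:R b1@8:L b3@10:L]
Beat 4 (L): throw ball5 h=5 -> lands@9:R; in-air after throw: [b4@6:L b2@7:R b1@8:L b5@9:R b3@10:L]

Answer: ball4:lands@6:L ball2:lands@7:R ball1:lands@8:L ball3:lands@10:L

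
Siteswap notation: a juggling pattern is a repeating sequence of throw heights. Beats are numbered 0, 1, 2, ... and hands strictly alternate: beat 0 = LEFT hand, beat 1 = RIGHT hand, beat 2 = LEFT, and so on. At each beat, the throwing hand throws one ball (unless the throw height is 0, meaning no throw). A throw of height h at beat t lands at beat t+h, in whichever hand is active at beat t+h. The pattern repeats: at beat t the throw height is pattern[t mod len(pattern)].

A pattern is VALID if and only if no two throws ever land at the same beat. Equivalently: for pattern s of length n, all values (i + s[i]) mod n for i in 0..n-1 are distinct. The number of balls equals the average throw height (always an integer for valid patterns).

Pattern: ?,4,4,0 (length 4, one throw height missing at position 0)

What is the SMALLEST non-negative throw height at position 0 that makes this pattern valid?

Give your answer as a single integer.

Answer: 0

Derivation:
i=0: s[i]=? (unknown)
i=1: (1 + 4) mod 4 = 1
i=2: (2 + 4) mod 4 = 2
i=3: (3 + 0) mod 4 = 3
Known residues: [1, 2, 3]; need a permutation of 0..3, so missing residue r = 0
Need (0 + s) mod 4 = 0; smallest s = (0 - 0) mod 4 = 0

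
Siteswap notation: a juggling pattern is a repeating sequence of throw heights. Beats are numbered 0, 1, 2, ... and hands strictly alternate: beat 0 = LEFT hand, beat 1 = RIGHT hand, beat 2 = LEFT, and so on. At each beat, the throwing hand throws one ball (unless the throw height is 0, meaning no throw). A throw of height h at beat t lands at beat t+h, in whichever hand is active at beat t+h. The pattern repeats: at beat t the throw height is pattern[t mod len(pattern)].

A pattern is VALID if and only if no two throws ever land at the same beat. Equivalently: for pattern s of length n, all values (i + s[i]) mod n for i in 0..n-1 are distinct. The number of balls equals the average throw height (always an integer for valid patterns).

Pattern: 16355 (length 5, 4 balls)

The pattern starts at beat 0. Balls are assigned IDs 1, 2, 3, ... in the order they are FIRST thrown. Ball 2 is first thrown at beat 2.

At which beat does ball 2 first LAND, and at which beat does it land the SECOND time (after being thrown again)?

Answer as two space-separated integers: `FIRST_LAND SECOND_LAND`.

Answer: 5 6

Derivation:
Beat 0 (L): throw ball1 h=1 -> lands@1:R; in-air after throw: [b1@1:R]
Beat 1 (R): throw ball1 h=6 -> lands@7:R; in-air after throw: [b1@7:R]
Beat 2 (L): throw ball2 h=3 -> lands@5:R; in-air after throw: [b2@5:R b1@7:R]
Beat 3 (R): throw ball3 h=5 -> lands@8:L; in-air after throw: [b2@5:R b1@7:R b3@8:L]
Beat 4 (L): throw ball4 h=5 -> lands@9:R; in-air after throw: [b2@5:R b1@7:R b3@8:L b4@9:R]
Beat 5 (R): throw ball2 h=1 -> lands@6:L; in-air after throw: [b2@6:L b1@7:R b3@8:L b4@9:R]
Beat 6 (L): throw ball2 h=6 -> lands@12:L; in-air after throw: [b1@7:R b3@8:L b4@9:R b2@12:L]
Ball 2: thrown@2 h=3 -> first land @5; rethrown@5 h=1 -> second land @6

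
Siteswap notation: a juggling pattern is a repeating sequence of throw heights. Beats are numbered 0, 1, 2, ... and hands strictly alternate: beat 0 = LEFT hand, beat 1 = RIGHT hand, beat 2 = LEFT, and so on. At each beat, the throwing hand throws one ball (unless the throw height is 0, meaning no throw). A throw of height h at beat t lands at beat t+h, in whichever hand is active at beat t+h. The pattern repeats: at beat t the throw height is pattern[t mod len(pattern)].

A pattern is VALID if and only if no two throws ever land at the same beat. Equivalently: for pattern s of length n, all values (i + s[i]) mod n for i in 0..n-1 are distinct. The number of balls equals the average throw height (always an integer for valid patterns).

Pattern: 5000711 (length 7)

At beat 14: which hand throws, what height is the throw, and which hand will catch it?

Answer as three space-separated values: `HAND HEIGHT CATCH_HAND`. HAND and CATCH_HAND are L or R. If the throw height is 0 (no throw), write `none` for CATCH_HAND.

Beat 14: 14 mod 2 = 0, so hand = L
Throw height = pattern[14 mod 7] = pattern[0] = 5
Lands at beat 14+5=19, 19 mod 2 = 1, so catch hand = R

Answer: L 5 R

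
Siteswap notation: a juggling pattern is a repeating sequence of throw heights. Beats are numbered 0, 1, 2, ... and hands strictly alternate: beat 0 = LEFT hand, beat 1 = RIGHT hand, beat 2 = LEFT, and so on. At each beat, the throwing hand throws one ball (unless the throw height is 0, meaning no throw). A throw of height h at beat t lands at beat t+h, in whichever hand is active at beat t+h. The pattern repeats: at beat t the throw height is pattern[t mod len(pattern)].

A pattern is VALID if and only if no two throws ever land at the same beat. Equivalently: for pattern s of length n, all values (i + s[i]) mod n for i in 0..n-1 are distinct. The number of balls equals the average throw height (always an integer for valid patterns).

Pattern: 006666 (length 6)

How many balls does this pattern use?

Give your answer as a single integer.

Answer: 4

Derivation:
Pattern = [0, 0, 6, 6, 6, 6], length n = 6
  position 0: throw height = 0, running sum = 0
  position 1: throw height = 0, running sum = 0
  position 2: throw height = 6, running sum = 6
  position 3: throw height = 6, running sum = 12
  position 4: throw height = 6, running sum = 18
  position 5: throw height = 6, running sum = 24
Total sum = 24; balls = sum / n = 24 / 6 = 4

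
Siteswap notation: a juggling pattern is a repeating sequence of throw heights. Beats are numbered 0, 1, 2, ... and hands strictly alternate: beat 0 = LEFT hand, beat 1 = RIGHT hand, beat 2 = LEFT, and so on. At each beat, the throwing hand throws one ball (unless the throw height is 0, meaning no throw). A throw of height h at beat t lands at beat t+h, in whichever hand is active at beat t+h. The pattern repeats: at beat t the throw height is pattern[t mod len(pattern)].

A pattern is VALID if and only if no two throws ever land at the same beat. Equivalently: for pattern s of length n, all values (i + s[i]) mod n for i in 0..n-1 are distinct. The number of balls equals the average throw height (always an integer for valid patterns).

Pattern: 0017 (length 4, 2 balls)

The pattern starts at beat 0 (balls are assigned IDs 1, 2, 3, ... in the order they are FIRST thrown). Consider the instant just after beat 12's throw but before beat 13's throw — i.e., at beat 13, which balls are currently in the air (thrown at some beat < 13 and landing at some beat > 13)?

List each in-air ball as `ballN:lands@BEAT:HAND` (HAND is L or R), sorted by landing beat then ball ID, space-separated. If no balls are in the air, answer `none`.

Beat 2 (L): throw ball1 h=1 -> lands@3:R; in-air after throw: [b1@3:R]
Beat 3 (R): throw ball1 h=7 -> lands@10:L; in-air after throw: [b1@10:L]
Beat 6 (L): throw ball2 h=1 -> lands@7:R; in-air after throw: [b2@7:R b1@10:L]
Beat 7 (R): throw ball2 h=7 -> lands@14:L; in-air after throw: [b1@10:L b2@14:L]
Beat 10 (L): throw ball1 h=1 -> lands@11:R; in-air after throw: [b1@11:R b2@14:L]
Beat 11 (R): throw ball1 h=7 -> lands@18:L; in-air after throw: [b2@14:L b1@18:L]

Answer: ball2:lands@14:L ball1:lands@18:L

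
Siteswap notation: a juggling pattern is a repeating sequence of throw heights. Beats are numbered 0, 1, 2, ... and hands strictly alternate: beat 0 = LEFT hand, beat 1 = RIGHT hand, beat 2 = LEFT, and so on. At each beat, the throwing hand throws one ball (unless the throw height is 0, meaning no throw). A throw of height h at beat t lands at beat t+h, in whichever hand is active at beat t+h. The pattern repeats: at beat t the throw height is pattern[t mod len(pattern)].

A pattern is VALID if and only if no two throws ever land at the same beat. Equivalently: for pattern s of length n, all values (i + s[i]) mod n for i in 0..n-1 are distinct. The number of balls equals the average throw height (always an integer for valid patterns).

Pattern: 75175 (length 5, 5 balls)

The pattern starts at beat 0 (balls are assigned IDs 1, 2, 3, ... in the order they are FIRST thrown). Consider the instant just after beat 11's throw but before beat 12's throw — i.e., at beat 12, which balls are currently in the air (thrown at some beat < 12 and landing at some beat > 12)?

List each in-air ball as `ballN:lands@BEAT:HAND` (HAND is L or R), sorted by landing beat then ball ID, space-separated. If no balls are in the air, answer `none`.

Answer: ball4:lands@14:L ball1:lands@15:R ball2:lands@16:L ball3:lands@17:R

Derivation:
Beat 0 (L): throw ball1 h=7 -> lands@7:R; in-air after throw: [b1@7:R]
Beat 1 (R): throw ball2 h=5 -> lands@6:L; in-air after throw: [b2@6:L b1@7:R]
Beat 2 (L): throw ball3 h=1 -> lands@3:R; in-air after throw: [b3@3:R b2@6:L b1@7:R]
Beat 3 (R): throw ball3 h=7 -> lands@10:L; in-air after throw: [b2@6:L b1@7:R b3@10:L]
Beat 4 (L): throw ball4 h=5 -> lands@9:R; in-air after throw: [b2@6:L b1@7:R b4@9:R b3@10:L]
Beat 5 (R): throw ball5 h=7 -> lands@12:L; in-air after throw: [b2@6:L b1@7:R b4@9:R b3@10:L b5@12:L]
Beat 6 (L): throw ball2 h=5 -> lands@11:R; in-air after throw: [b1@7:R b4@9:R b3@10:L b2@11:R b5@12:L]
Beat 7 (R): throw ball1 h=1 -> lands@8:L; in-air after throw: [b1@8:L b4@9:R b3@10:L b2@11:R b5@12:L]
Beat 8 (L): throw ball1 h=7 -> lands@15:R; in-air after throw: [b4@9:R b3@10:L b2@11:R b5@12:L b1@15:R]
Beat 9 (R): throw ball4 h=5 -> lands@14:L; in-air after throw: [b3@10:L b2@11:R b5@12:L b4@14:L b1@15:R]
Beat 10 (L): throw ball3 h=7 -> lands@17:R; in-air after throw: [b2@11:R b5@12:L b4@14:L b1@15:R b3@17:R]
Beat 11 (R): throw ball2 h=5 -> lands@16:L; in-air after throw: [b5@12:L b4@14:L b1@15:R b2@16:L b3@17:R]
Beat 12 (L): throw ball5 h=1 -> lands@13:R; in-air after throw: [b5@13:R b4@14:L b1@15:R b2@16:L b3@17:R]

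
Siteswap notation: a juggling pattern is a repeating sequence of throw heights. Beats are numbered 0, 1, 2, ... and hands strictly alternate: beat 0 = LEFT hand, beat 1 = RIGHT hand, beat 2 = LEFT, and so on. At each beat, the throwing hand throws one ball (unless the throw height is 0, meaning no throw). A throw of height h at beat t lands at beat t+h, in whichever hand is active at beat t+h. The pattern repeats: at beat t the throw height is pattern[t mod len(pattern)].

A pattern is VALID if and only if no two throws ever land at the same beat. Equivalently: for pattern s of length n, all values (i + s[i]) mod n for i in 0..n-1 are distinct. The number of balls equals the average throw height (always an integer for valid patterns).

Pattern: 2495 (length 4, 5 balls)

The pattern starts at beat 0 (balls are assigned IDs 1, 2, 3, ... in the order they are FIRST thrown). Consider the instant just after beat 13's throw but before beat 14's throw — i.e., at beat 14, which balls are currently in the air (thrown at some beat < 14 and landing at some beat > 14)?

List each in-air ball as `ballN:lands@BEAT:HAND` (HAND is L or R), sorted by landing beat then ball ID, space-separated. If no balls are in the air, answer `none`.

Beat 0 (L): throw ball1 h=2 -> lands@2:L; in-air after throw: [b1@2:L]
Beat 1 (R): throw ball2 h=4 -> lands@5:R; in-air after throw: [b1@2:L b2@5:R]
Beat 2 (L): throw ball1 h=9 -> lands@11:R; in-air after throw: [b2@5:R b1@11:R]
Beat 3 (R): throw ball3 h=5 -> lands@8:L; in-air after throw: [b2@5:R b3@8:L b1@11:R]
Beat 4 (L): throw ball4 h=2 -> lands@6:L; in-air after throw: [b2@5:R b4@6:L b3@8:L b1@11:R]
Beat 5 (R): throw ball2 h=4 -> lands@9:R; in-air after throw: [b4@6:L b3@8:L b2@9:R b1@11:R]
Beat 6 (L): throw ball4 h=9 -> lands@15:R; in-air after throw: [b3@8:L b2@9:R b1@11:R b4@15:R]
Beat 7 (R): throw ball5 h=5 -> lands@12:L; in-air after throw: [b3@8:L b2@9:R b1@11:R b5@12:L b4@15:R]
Beat 8 (L): throw ball3 h=2 -> lands@10:L; in-air after throw: [b2@9:R b3@10:L b1@11:R b5@12:L b4@15:R]
Beat 9 (R): throw ball2 h=4 -> lands@13:R; in-air after throw: [b3@10:L b1@11:R b5@12:L b2@13:R b4@15:R]
Beat 10 (L): throw ball3 h=9 -> lands@19:R; in-air after throw: [b1@11:R b5@12:L b2@13:R b4@15:R b3@19:R]
Beat 11 (R): throw ball1 h=5 -> lands@16:L; in-air after throw: [b5@12:L b2@13:R b4@15:R b1@16:L b3@19:R]
Beat 12 (L): throw ball5 h=2 -> lands@14:L; in-air after throw: [b2@13:R b5@14:L b4@15:R b1@16:L b3@19:R]
Beat 13 (R): throw ball2 h=4 -> lands@17:R; in-air after throw: [b5@14:L b4@15:R b1@16:L b2@17:R b3@19:R]
Beat 14 (L): throw ball5 h=9 -> lands@23:R; in-air after throw: [b4@15:R b1@16:L b2@17:R b3@19:R b5@23:R]

Answer: ball4:lands@15:R ball1:lands@16:L ball2:lands@17:R ball3:lands@19:R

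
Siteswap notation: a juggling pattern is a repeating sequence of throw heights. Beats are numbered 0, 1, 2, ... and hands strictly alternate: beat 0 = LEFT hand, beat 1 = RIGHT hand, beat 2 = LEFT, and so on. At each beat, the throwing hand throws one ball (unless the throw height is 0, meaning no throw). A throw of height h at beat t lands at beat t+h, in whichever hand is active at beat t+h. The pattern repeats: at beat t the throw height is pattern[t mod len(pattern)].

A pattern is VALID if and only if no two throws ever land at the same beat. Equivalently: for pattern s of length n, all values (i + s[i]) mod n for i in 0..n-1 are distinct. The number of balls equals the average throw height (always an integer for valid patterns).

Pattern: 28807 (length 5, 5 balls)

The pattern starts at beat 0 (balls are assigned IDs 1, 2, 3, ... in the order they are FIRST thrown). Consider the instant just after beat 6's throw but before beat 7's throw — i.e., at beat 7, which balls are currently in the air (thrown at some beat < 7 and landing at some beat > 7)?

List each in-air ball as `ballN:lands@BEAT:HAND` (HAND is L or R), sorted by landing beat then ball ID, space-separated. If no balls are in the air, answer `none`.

Answer: ball2:lands@9:R ball1:lands@10:L ball3:lands@11:R ball5:lands@14:L

Derivation:
Beat 0 (L): throw ball1 h=2 -> lands@2:L; in-air after throw: [b1@2:L]
Beat 1 (R): throw ball2 h=8 -> lands@9:R; in-air after throw: [b1@2:L b2@9:R]
Beat 2 (L): throw ball1 h=8 -> lands@10:L; in-air after throw: [b2@9:R b1@10:L]
Beat 4 (L): throw ball3 h=7 -> lands@11:R; in-air after throw: [b2@9:R b1@10:L b3@11:R]
Beat 5 (R): throw ball4 h=2 -> lands@7:R; in-air after throw: [b4@7:R b2@9:R b1@10:L b3@11:R]
Beat 6 (L): throw ball5 h=8 -> lands@14:L; in-air after throw: [b4@7:R b2@9:R b1@10:L b3@11:R b5@14:L]
Beat 7 (R): throw ball4 h=8 -> lands@15:R; in-air after throw: [b2@9:R b1@10:L b3@11:R b5@14:L b4@15:R]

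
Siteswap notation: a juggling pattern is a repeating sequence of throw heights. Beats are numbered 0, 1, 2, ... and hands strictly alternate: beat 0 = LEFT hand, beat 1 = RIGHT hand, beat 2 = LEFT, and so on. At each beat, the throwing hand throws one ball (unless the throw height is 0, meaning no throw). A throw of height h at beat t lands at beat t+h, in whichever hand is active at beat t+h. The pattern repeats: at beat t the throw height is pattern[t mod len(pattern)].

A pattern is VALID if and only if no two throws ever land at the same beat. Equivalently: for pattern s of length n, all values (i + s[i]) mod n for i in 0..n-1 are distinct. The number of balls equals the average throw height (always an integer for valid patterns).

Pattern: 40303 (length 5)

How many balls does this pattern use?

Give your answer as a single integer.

Answer: 2

Derivation:
Pattern = [4, 0, 3, 0, 3], length n = 5
  position 0: throw height = 4, running sum = 4
  position 1: throw height = 0, running sum = 4
  position 2: throw height = 3, running sum = 7
  position 3: throw height = 0, running sum = 7
  position 4: throw height = 3, running sum = 10
Total sum = 10; balls = sum / n = 10 / 5 = 2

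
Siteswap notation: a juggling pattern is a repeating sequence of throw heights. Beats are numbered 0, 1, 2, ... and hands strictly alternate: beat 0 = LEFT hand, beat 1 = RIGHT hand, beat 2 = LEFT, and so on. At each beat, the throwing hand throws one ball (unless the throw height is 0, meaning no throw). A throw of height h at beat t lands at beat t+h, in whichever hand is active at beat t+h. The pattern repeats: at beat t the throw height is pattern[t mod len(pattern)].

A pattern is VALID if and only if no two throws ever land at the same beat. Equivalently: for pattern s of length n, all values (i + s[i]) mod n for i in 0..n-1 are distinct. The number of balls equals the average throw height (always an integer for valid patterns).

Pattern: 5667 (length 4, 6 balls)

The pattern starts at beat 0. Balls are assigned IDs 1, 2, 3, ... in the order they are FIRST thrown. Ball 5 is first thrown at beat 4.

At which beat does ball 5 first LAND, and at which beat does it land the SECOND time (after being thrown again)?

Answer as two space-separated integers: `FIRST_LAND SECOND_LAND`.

Answer: 9 15

Derivation:
Beat 0 (L): throw ball1 h=5 -> lands@5:R; in-air after throw: [b1@5:R]
Beat 1 (R): throw ball2 h=6 -> lands@7:R; in-air after throw: [b1@5:R b2@7:R]
Beat 2 (L): throw ball3 h=6 -> lands@8:L; in-air after throw: [b1@5:R b2@7:R b3@8:L]
Beat 3 (R): throw ball4 h=7 -> lands@10:L; in-air after throw: [b1@5:R b2@7:R b3@8:L b4@10:L]
Beat 4 (L): throw ball5 h=5 -> lands@9:R; in-air after throw: [b1@5:R b2@7:R b3@8:L b5@9:R b4@10:L]
Beat 5 (R): throw ball1 h=6 -> lands@11:R; in-air after throw: [b2@7:R b3@8:L b5@9:R b4@10:L b1@11:R]
Beat 6 (L): throw ball6 h=6 -> lands@12:L; in-air after throw: [b2@7:R b3@8:L b5@9:R b4@10:L b1@11:R b6@12:L]
Beat 7 (R): throw ball2 h=7 -> lands@14:L; in-air after throw: [b3@8:L b5@9:R b4@10:L b1@11:R b6@12:L b2@14:L]
Beat 8 (L): throw ball3 h=5 -> lands@13:R; in-air after throw: [b5@9:R b4@10:L b1@11:R b6@12:L b3@13:R b2@14:L]
Beat 9 (R): throw ball5 h=6 -> lands@15:R; in-air after throw: [b4@10:L b1@11:R b6@12:L b3@13:R b2@14:L b5@15:R]
Beat 10 (L): throw ball4 h=6 -> lands@16:L; in-air after throw: [b1@11:R b6@12:L b3@13:R b2@14:L b5@15:R b4@16:L]
Beat 11 (R): throw ball1 h=7 -> lands@18:L; in-air after throw: [b6@12:L b3@13:R b2@14:L b5@15:R b4@16:L b1@18:L]
Beat 12 (L): throw ball6 h=5 -> lands@17:R; in-air after throw: [b3@13:R b2@14:L b5@15:R b4@16:L b6@17:R b1@18:L]
Beat 13 (R): throw ball3 h=6 -> lands@19:R; in-air after throw: [b2@14:L b5@15:R b4@16:L b6@17:R b1@18:L b3@19:R]
Beat 14 (L): throw ball2 h=6 -> lands@20:L; in-air after throw: [b5@15:R b4@16:L b6@17:R b1@18:L b3@19:R b2@20:L]
Beat 15 (R): throw ball5 h=7 -> lands@22:L; in-air after throw: [b4@16:L b6@17:R b1@18:L b3@19:R b2@20:L b5@22:L]
Ball 5: thrown@4 h=5 -> first land @9; rethrown@9 h=6 -> second land @15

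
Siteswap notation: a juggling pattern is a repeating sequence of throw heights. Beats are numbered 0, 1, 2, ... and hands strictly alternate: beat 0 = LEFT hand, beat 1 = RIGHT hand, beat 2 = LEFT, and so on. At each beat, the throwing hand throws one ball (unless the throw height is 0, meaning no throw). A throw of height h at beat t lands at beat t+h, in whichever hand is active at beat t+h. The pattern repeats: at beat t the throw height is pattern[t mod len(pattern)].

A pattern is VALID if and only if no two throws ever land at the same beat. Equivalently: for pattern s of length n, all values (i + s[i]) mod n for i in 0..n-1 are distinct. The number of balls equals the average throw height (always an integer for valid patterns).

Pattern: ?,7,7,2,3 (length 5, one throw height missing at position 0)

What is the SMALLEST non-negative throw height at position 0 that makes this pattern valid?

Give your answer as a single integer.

Answer: 1

Derivation:
i=0: s[i]=? (unknown)
i=1: (1 + 7) mod 5 = 3
i=2: (2 + 7) mod 5 = 4
i=3: (3 + 2) mod 5 = 0
i=4: (4 + 3) mod 5 = 2
Known residues: [0, 2, 3, 4]; need a permutation of 0..4, so missing residue r = 1
Need (0 + s) mod 5 = 1; smallest s = (1 - 0) mod 5 = 1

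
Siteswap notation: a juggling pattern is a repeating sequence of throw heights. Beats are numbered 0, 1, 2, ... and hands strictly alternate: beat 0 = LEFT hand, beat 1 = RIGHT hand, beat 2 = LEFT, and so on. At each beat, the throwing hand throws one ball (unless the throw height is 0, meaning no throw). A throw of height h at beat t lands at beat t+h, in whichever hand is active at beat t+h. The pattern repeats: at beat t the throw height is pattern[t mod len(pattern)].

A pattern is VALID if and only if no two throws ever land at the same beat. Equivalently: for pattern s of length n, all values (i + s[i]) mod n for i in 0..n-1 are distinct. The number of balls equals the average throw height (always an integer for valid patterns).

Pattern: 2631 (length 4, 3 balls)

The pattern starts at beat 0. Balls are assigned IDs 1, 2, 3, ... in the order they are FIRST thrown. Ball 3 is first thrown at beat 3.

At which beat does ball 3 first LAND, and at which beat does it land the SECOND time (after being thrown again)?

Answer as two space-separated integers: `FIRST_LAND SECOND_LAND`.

Beat 0 (L): throw ball1 h=2 -> lands@2:L; in-air after throw: [b1@2:L]
Beat 1 (R): throw ball2 h=6 -> lands@7:R; in-air after throw: [b1@2:L b2@7:R]
Beat 2 (L): throw ball1 h=3 -> lands@5:R; in-air after throw: [b1@5:R b2@7:R]
Beat 3 (R): throw ball3 h=1 -> lands@4:L; in-air after throw: [b3@4:L b1@5:R b2@7:R]
Beat 4 (L): throw ball3 h=2 -> lands@6:L; in-air after throw: [b1@5:R b3@6:L b2@7:R]
Beat 5 (R): throw ball1 h=6 -> lands@11:R; in-air after throw: [b3@6:L b2@7:R b1@11:R]
Beat 6 (L): throw ball3 h=3 -> lands@9:R; in-air after throw: [b2@7:R b3@9:R b1@11:R]
Ball 3: thrown@3 h=1 -> first land @4; rethrown@4 h=2 -> second land @6

Answer: 4 6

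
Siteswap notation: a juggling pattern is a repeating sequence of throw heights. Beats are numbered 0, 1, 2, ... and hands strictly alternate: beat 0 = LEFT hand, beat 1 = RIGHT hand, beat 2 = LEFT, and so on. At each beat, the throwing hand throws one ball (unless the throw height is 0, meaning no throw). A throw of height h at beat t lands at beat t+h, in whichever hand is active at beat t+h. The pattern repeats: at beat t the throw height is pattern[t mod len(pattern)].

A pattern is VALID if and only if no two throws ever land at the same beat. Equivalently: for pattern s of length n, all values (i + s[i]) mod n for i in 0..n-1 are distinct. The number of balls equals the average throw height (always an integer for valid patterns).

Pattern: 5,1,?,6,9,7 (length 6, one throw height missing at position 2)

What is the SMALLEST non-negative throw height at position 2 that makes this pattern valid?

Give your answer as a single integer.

Answer: 2

Derivation:
i=0: (0 + 5) mod 6 = 5
i=1: (1 + 1) mod 6 = 2
i=2: s[i]=? (unknown)
i=3: (3 + 6) mod 6 = 3
i=4: (4 + 9) mod 6 = 1
i=5: (5 + 7) mod 6 = 0
Known residues: [0, 1, 2, 3, 5]; need a permutation of 0..5, so missing residue r = 4
Need (2 + s) mod 6 = 4; smallest s = (4 - 2) mod 6 = 2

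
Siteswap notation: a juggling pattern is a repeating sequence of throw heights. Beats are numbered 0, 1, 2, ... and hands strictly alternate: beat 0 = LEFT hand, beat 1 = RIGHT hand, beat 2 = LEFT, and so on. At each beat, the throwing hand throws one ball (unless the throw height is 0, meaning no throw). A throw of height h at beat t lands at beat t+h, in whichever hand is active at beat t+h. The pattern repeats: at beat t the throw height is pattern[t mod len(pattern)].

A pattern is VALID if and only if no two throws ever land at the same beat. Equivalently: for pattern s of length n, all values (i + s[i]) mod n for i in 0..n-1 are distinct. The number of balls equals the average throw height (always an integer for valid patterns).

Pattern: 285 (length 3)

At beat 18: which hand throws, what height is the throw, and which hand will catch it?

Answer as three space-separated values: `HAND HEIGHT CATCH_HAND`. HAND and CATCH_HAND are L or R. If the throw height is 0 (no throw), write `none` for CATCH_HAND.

Beat 18: 18 mod 2 = 0, so hand = L
Throw height = pattern[18 mod 3] = pattern[0] = 2
Lands at beat 18+2=20, 20 mod 2 = 0, so catch hand = L

Answer: L 2 L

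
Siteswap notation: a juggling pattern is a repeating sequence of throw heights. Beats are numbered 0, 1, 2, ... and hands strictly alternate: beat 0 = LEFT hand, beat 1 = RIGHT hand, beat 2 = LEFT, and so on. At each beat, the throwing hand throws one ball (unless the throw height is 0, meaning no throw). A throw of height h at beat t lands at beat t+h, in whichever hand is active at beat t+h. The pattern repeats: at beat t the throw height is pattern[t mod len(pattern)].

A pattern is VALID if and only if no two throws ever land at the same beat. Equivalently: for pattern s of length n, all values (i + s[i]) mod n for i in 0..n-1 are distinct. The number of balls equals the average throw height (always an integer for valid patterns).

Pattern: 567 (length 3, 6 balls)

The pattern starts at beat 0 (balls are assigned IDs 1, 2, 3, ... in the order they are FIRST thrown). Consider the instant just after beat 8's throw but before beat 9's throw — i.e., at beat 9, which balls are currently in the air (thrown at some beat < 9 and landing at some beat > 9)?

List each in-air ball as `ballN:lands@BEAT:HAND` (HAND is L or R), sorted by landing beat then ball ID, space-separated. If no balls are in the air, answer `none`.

Answer: ball5:lands@10:L ball6:lands@11:R ball1:lands@12:L ball2:lands@13:R ball4:lands@15:R

Derivation:
Beat 0 (L): throw ball1 h=5 -> lands@5:R; in-air after throw: [b1@5:R]
Beat 1 (R): throw ball2 h=6 -> lands@7:R; in-air after throw: [b1@5:R b2@7:R]
Beat 2 (L): throw ball3 h=7 -> lands@9:R; in-air after throw: [b1@5:R b2@7:R b3@9:R]
Beat 3 (R): throw ball4 h=5 -> lands@8:L; in-air after throw: [b1@5:R b2@7:R b4@8:L b3@9:R]
Beat 4 (L): throw ball5 h=6 -> lands@10:L; in-air after throw: [b1@5:R b2@7:R b4@8:L b3@9:R b5@10:L]
Beat 5 (R): throw ball1 h=7 -> lands@12:L; in-air after throw: [b2@7:R b4@8:L b3@9:R b5@10:L b1@12:L]
Beat 6 (L): throw ball6 h=5 -> lands@11:R; in-air after throw: [b2@7:R b4@8:L b3@9:R b5@10:L b6@11:R b1@12:L]
Beat 7 (R): throw ball2 h=6 -> lands@13:R; in-air after throw: [b4@8:L b3@9:R b5@10:L b6@11:R b1@12:L b2@13:R]
Beat 8 (L): throw ball4 h=7 -> lands@15:R; in-air after throw: [b3@9:R b5@10:L b6@11:R b1@12:L b2@13:R b4@15:R]
Beat 9 (R): throw ball3 h=5 -> lands@14:L; in-air after throw: [b5@10:L b6@11:R b1@12:L b2@13:R b3@14:L b4@15:R]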